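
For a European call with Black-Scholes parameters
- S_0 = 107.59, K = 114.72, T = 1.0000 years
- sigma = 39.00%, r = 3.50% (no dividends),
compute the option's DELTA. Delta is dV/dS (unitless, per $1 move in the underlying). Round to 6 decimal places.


Answer: Delta = 0.547843

Derivation:
d1 = 0.1202136660; d2 = -0.2697863340
phi(d1) = 0.3960700474; exp(-qT) = 1.0000000000; exp(-rT) = 0.9656054163
N(d1) = 0.5478430538
Delta = exp(-qT) * N(d1) = 1.0000000000 * 0.5478430538 = 0.547843


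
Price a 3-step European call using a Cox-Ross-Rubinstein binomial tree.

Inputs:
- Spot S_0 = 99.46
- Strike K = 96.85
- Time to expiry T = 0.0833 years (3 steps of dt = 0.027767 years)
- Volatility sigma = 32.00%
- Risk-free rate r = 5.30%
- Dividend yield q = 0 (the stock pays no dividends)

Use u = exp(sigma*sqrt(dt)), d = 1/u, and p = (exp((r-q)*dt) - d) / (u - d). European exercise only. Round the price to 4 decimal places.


dt = T/N = 0.027767
u = exp(sigma*sqrt(dt)) = 1.054770; d = 1/u = 0.948074
p = (exp((r-q)*dt) - d) / (u - d) = 0.500475
Discount per step: exp(-r*dt) = 0.998529
Stock lattice S(k, i) with i counting down-moves:
  k=0: S(0,0) = 99.4600
  k=1: S(1,0) = 104.9074; S(1,1) = 94.2954
  k=2: S(2,0) = 110.6532; S(2,1) = 99.4600; S(2,2) = 89.3991
  k=3: S(3,0) = 116.7137; S(3,1) = 104.9074; S(3,2) = 94.2954; S(3,3) = 84.7569
Terminal payoffs V(N, i) = max(S_T - K, 0):
  V(3,0) = 19.863656; V(3,1) = 8.057417; V(3,2) = 0.000000; V(3,3) = 0.000000
Backward induction: V(k, i) = exp(-r*dt) * [p * V(k+1, i) + (1-p) * V(k+1, i+1)].
  V(2,0) = exp(-r*dt) * [p*19.863656 + (1-p)*8.057417] = 13.945612
  V(2,1) = exp(-r*dt) * [p*8.057417 + (1-p)*0.000000] = 4.026609
  V(2,2) = exp(-r*dt) * [p*0.000000 + (1-p)*0.000000] = 0.000000
  V(1,0) = exp(-r*dt) * [p*13.945612 + (1-p)*4.026609] = 8.977605
  V(1,1) = exp(-r*dt) * [p*4.026609 + (1-p)*0.000000] = 2.012256
  V(0,0) = exp(-r*dt) * [p*8.977605 + (1-p)*2.012256] = 5.490156

Answer: Price = V(0,0) = 5.4902


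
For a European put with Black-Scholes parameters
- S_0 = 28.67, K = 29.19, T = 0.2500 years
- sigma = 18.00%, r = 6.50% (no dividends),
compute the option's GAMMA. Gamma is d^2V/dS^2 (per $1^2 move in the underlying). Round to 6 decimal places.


Answer: Gamma = 0.154559

Derivation:
d1 = 0.0258343892; d2 = -0.0641656108
phi(d1) = 0.3988091724; exp(-qT) = 1.0000000000; exp(-rT) = 0.9838813190
Gamma = exp(-qT) * phi(d1) / (S * sigma * sqrt(T)) = 1.0000000000 * 0.3988091724 / (28.6700 * 0.1800 * 0.5000000000) = 0.154559


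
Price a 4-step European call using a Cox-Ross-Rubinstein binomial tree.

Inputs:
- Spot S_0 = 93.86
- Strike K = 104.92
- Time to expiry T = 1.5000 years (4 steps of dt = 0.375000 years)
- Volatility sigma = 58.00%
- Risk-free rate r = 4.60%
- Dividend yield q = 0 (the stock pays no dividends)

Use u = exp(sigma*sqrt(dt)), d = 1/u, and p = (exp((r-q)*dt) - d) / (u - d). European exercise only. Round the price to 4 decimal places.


dt = T/N = 0.375000
u = exp(sigma*sqrt(dt)) = 1.426432; d = 1/u = 0.701050
p = (exp((r-q)*dt) - d) / (u - d) = 0.436115
Discount per step: exp(-r*dt) = 0.982898
Stock lattice S(k, i) with i counting down-moves:
  k=0: S(0,0) = 93.8600
  k=1: S(1,0) = 133.8849; S(1,1) = 65.8006
  k=2: S(2,0) = 190.9776; S(2,1) = 93.8600; S(2,2) = 46.1295
  k=3: S(3,0) = 272.4166; S(3,1) = 133.8849; S(3,2) = 65.8006; S(3,3) = 32.3391
  k=4: S(4,0) = 388.5836; S(4,1) = 190.9776; S(4,2) = 93.8600; S(4,3) = 46.1295; S(4,4) = 22.6713
Terminal payoffs V(N, i) = max(S_T - K, 0):
  V(4,0) = 283.663611; V(4,1) = 86.057637; V(4,2) = 0.000000; V(4,3) = 0.000000; V(4,4) = 0.000000
Backward induction: V(k, i) = exp(-r*dt) * [p * V(k+1, i) + (1-p) * V(k+1, i+1)].
  V(3,0) = exp(-r*dt) * [p*283.663611 + (1-p)*86.057637] = 169.290905
  V(3,1) = exp(-r*dt) * [p*86.057637 + (1-p)*0.000000] = 36.889142
  V(3,2) = exp(-r*dt) * [p*0.000000 + (1-p)*0.000000] = 0.000000
  V(3,3) = exp(-r*dt) * [p*0.000000 + (1-p)*0.000000] = 0.000000
  V(2,0) = exp(-r*dt) * [p*169.290905 + (1-p)*36.889142] = 93.013102
  V(2,1) = exp(-r*dt) * [p*36.889142 + (1-p)*0.000000] = 15.812761
  V(2,2) = exp(-r*dt) * [p*0.000000 + (1-p)*0.000000] = 0.000000
  V(1,0) = exp(-r*dt) * [p*93.013102 + (1-p)*15.812761] = 48.634737
  V(1,1) = exp(-r*dt) * [p*15.812761 + (1-p)*0.000000] = 6.778238
  V(0,0) = exp(-r*dt) * [p*48.634737 + (1-p)*6.778238] = 24.604365

Answer: Price = V(0,0) = 24.6044


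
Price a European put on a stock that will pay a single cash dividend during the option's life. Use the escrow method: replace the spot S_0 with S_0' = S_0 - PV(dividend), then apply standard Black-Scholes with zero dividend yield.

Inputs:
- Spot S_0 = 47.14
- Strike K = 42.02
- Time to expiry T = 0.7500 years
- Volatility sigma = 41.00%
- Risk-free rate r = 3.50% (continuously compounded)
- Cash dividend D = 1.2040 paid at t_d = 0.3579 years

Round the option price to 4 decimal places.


Answer: Price = 3.9298

Derivation:
PV(D) = D * exp(-r * t_d) = 1.2040 * 0.98755163 = 1.18901216
S_0' = S_0 - PV(D) = 47.1400 - 1.18901216 = 45.95098784
d1 = (ln(S_0'/K) + (r + sigma^2/2)*T) / (sigma*sqrt(T)) = 0.50332876
d2 = d1 - sigma*sqrt(T) = 0.14825834
exp(-rT) = 0.97409154
N(-d1) = 0.30736658; N(-d2) = 0.44106944
P = K * exp(-rT) * N(-d2) - S_0' * N(-d1) = 42.0200 * 0.97409154 * 0.44106944 - 45.95098784 * 0.30736658 = 3.9298


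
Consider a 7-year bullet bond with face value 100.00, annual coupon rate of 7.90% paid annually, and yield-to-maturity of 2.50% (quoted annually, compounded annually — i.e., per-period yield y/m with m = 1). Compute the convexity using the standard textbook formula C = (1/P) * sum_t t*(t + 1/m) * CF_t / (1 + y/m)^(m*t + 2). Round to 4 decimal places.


Coupon per period c = face * coupon_rate / m = 7.900000
Periods per year m = 1; per-period yield y/m = 0.025000
Number of cashflows N = 7
Cashflows (t years, CF_t, discount factor 1/(1+y/m)^(m*t), PV):
  t = 1.0000: CF_t = 7.900000, DF = 0.975610, PV = 7.707317
  t = 2.0000: CF_t = 7.900000, DF = 0.951814, PV = 7.519334
  t = 3.0000: CF_t = 7.900000, DF = 0.928599, PV = 7.335935
  t = 4.0000: CF_t = 7.900000, DF = 0.905951, PV = 7.157010
  t = 5.0000: CF_t = 7.900000, DF = 0.883854, PV = 6.982449
  t = 6.0000: CF_t = 7.900000, DF = 0.862297, PV = 6.812145
  t = 7.0000: CF_t = 107.900000, DF = 0.841265, PV = 90.772519
Price P = sum_t PV_t = 134.286709
Convexity numerator sum_t t*(t + 1/m) * CF_t / (1+y/m)^(m*t + 2):
  t = 1.0000: term = 14.671871
  t = 2.0000: term = 42.942061
  t = 3.0000: term = 83.789386
  t = 4.0000: term = 136.242905
  t = 5.0000: term = 199.379861
  t = 6.0000: term = 272.323712
  t = 7.0000: term = 4838.321053
Convexity = (1/P) * sum = 5587.670849 / 134.286709 = 41.610007

Answer: Convexity = 41.6100


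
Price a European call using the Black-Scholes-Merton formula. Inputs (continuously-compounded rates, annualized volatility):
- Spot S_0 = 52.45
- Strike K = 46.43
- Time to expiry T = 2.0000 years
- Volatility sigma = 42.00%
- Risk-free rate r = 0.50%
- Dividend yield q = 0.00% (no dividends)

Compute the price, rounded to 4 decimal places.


Answer: Price = 15.0059

Derivation:
d1 = (ln(S/K) + (r - q + 0.5*sigma^2) * T) / (sigma * sqrt(T)) = 0.51907452
d2 = d1 - sigma * sqrt(T) = -0.07489518
exp(-rT) = 0.99004983; exp(-qT) = 1.00000000
C = S_0 * exp(-qT) * N(d1) - K * exp(-rT) * N(d2)
N(d1) = 0.69814561; N(d2) = 0.47014906
C = 52.4500 * 1.00000000 * 0.69814561 - 46.4300 * 0.99004983 * 0.47014906 = 15.0059


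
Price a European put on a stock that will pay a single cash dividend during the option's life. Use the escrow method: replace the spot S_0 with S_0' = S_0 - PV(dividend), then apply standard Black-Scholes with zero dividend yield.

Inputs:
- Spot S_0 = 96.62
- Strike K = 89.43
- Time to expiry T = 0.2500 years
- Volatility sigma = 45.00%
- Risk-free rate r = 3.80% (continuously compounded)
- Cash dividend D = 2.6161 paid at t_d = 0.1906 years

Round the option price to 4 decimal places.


PV(D) = D * exp(-r * t_d) = 2.6161 * 0.99278337 = 2.59722056
S_0' = S_0 - PV(D) = 96.6200 - 2.59722056 = 94.02277944
d1 = (ln(S_0'/K) + (r + sigma^2/2)*T) / (sigma*sqrt(T)) = 0.37730396
d2 = d1 - sigma*sqrt(T) = 0.15230396
exp(-rT) = 0.99054498
N(-d1) = 0.35297386; N(-d2) = 0.43947360
P = K * exp(-rT) * N(-d2) - S_0' * N(-d1) = 89.4300 * 0.99054498 * 0.43947360 - 94.02277944 * 0.35297386 = 5.7429

Answer: Price = 5.7429


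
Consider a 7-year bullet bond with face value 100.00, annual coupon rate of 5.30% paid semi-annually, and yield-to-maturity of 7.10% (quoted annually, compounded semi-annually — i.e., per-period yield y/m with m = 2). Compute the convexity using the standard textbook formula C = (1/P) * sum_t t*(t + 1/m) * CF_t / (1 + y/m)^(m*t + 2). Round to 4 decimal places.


Answer: Convexity = 38.6064

Derivation:
Coupon per period c = face * coupon_rate / m = 2.650000
Periods per year m = 2; per-period yield y/m = 0.035500
Number of cashflows N = 14
Cashflows (t years, CF_t, discount factor 1/(1+y/m)^(m*t), PV):
  t = 0.5000: CF_t = 2.650000, DF = 0.965717, PV = 2.559150
  t = 1.0000: CF_t = 2.650000, DF = 0.932609, PV = 2.471415
  t = 1.5000: CF_t = 2.650000, DF = 0.900637, PV = 2.386688
  t = 2.0000: CF_t = 2.650000, DF = 0.869760, PV = 2.304865
  t = 2.5000: CF_t = 2.650000, DF = 0.839942, PV = 2.225847
  t = 3.0000: CF_t = 2.650000, DF = 0.811147, PV = 2.149539
  t = 3.5000: CF_t = 2.650000, DF = 0.783338, PV = 2.075846
  t = 4.0000: CF_t = 2.650000, DF = 0.756483, PV = 2.004680
  t = 4.5000: CF_t = 2.650000, DF = 0.730549, PV = 1.935954
  t = 5.0000: CF_t = 2.650000, DF = 0.705503, PV = 1.869583
  t = 5.5000: CF_t = 2.650000, DF = 0.681316, PV = 1.805489
  t = 6.0000: CF_t = 2.650000, DF = 0.657959, PV = 1.743591
  t = 6.5000: CF_t = 2.650000, DF = 0.635402, PV = 1.683816
  t = 7.0000: CF_t = 102.650000, DF = 0.613619, PV = 62.987955
Price P = sum_t PV_t = 90.204417
Convexity numerator sum_t t*(t + 1/m) * CF_t / (1+y/m)^(m*t + 2):
  t = 0.5000: term = 1.193344
  t = 1.0000: term = 3.457297
  t = 1.5000: term = 6.677542
  t = 2.0000: term = 10.747693
  t = 2.5000: term = 15.568846
  t = 3.0000: term = 21.049140
  t = 3.5000: term = 27.103350
  t = 4.0000: term = 33.652501
  t = 4.5000: term = 40.623492
  t = 5.0000: term = 47.948754
  t = 5.5000: term = 55.565915
  t = 6.0000: term = 63.417488
  t = 6.5000: term = 71.450574
  t = 7.0000: term = 3084.015879
Convexity = (1/P) * sum = 3482.471815 / 90.204417 = 38.606445


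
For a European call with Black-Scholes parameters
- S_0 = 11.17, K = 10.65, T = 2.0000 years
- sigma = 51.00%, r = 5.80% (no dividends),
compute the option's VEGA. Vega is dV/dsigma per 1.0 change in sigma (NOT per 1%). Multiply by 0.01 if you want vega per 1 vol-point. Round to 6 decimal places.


Answer: Vega = 5.302920

Derivation:
d1 = 0.5875526618; d2 = -0.1336962550
phi(d1) = 0.3356965680; exp(-qT) = 1.0000000000; exp(-rT) = 0.8904752233
Vega = S * exp(-qT) * phi(d1) * sqrt(T) = 11.1700 * 1.0000000000 * 0.3356965680 * 1.4142135624 = 5.302920


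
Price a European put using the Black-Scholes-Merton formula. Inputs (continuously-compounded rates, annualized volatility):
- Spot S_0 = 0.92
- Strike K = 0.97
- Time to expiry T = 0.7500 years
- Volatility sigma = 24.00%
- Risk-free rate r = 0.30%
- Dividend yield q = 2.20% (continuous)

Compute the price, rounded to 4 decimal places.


Answer: Price = 0.1129

Derivation:
d1 = (ln(S/K) + (r - q + 0.5*sigma^2) * T) / (sigma * sqrt(T)) = -0.21926032
d2 = d1 - sigma * sqrt(T) = -0.42710642
exp(-rT) = 0.99775253; exp(-qT) = 0.98363538
P = K * exp(-rT) * N(-d2) - S_0 * exp(-qT) * N(-d1)
N(-d1) = 0.58677636; N(-d2) = 0.66534909
P = 0.9700 * 0.99775253 * 0.66534909 - 0.9200 * 0.98363538 * 0.58677636 = 0.1129


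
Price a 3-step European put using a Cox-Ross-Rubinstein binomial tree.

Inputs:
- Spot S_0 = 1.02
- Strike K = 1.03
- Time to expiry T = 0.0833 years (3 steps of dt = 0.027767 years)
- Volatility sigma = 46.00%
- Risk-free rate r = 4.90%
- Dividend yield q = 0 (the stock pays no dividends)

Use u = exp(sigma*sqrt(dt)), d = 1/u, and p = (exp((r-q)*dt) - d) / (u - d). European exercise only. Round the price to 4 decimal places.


Answer: Price = V(0,0) = 0.0615

Derivation:
dt = T/N = 0.027767
u = exp(sigma*sqrt(dt)) = 1.079666; d = 1/u = 0.926213
p = (exp((r-q)*dt) - d) / (u - d) = 0.489719
Discount per step: exp(-r*dt) = 0.998640
Stock lattice S(k, i) with i counting down-moves:
  k=0: S(0,0) = 1.0200
  k=1: S(1,0) = 1.1013; S(1,1) = 0.9447
  k=2: S(2,0) = 1.1890; S(2,1) = 1.0200; S(2,2) = 0.8750
  k=3: S(3,0) = 1.2837; S(3,1) = 1.1013; S(3,2) = 0.9447; S(3,3) = 0.8105
Terminal payoffs V(N, i) = max(K - S_T, 0):
  V(3,0) = 0.000000; V(3,1) = 0.000000; V(3,2) = 0.085263; V(3,3) = 0.219538
Backward induction: V(k, i) = exp(-r*dt) * [p * V(k+1, i) + (1-p) * V(k+1, i+1)].
  V(2,0) = exp(-r*dt) * [p*0.000000 + (1-p)*0.000000] = 0.000000
  V(2,1) = exp(-r*dt) * [p*0.000000 + (1-p)*0.085263] = 0.043449
  V(2,2) = exp(-r*dt) * [p*0.085263 + (1-p)*0.219538] = 0.153572
  V(1,0) = exp(-r*dt) * [p*0.000000 + (1-p)*0.043449] = 0.022141
  V(1,1) = exp(-r*dt) * [p*0.043449 + (1-p)*0.153572] = 0.099507
  V(0,0) = exp(-r*dt) * [p*0.022141 + (1-p)*0.099507] = 0.061536


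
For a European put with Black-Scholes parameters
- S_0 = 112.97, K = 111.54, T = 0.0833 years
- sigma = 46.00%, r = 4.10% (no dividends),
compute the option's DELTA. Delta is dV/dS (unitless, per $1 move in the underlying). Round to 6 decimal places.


d1 = 0.1880590037; d2 = 0.0552950025
phi(d1) = 0.3919497534; exp(-qT) = 1.0000000000; exp(-rT) = 0.9965905255
N(-d1) = 0.4254151990
Delta = -exp(-qT) * N(-d1) = -1.0000000000 * 0.4254151990 = -0.425415

Answer: Delta = -0.425415


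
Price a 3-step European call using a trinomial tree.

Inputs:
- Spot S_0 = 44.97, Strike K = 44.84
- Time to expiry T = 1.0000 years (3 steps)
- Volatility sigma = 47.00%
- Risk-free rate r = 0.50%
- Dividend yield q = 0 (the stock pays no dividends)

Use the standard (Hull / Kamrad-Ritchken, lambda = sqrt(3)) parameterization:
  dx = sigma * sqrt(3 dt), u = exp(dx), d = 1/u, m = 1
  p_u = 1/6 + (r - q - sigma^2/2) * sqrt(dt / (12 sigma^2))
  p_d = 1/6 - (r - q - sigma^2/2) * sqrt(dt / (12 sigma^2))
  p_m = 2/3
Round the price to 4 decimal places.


dt = T/N = 0.333333; dx = sigma*sqrt(3*dt) = 0.470000
u = exp(dx) = 1.599994; d = 1/u = 0.625002
p_u = 0.129273, p_m = 0.666667, p_d = 0.204060
Discount per step: exp(-r*dt) = 0.998335
Stock lattice S(k, j) with j the centered position index:
  k=0: S(0,+0) = 44.9700
  k=1: S(1,-1) = 28.1064; S(1,+0) = 44.9700; S(1,+1) = 71.9517
  k=2: S(2,-2) = 17.5665; S(2,-1) = 28.1064; S(2,+0) = 44.9700; S(2,+1) = 71.9517; S(2,+2) = 115.1224
  k=3: S(3,-3) = 10.9791; S(3,-2) = 17.5665; S(3,-1) = 28.1064; S(3,+0) = 44.9700; S(3,+1) = 71.9517; S(3,+2) = 115.1224; S(3,+3) = 184.1951
Terminal payoffs V(N, j) = max(S_T - K, 0):
  V(3,-3) = 0.000000; V(3,-2) = 0.000000; V(3,-1) = 0.000000; V(3,+0) = 0.130000; V(3,+1) = 27.111739; V(3,+2) = 70.282364; V(3,+3) = 139.355115
Backward induction: V(k, j) = exp(-r*dt) * [p_u * V(k+1, j+1) + p_m * V(k+1, j) + p_d * V(k+1, j-1)]
  V(2,-2) = exp(-r*dt) * [p_u*0.000000 + p_m*0.000000 + p_d*0.000000] = 0.000000
  V(2,-1) = exp(-r*dt) * [p_u*0.130000 + p_m*0.000000 + p_d*0.000000] = 0.016778
  V(2,+0) = exp(-r*dt) * [p_u*27.111739 + p_m*0.130000 + p_d*0.000000] = 3.585503
  V(2,+1) = exp(-r*dt) * [p_u*70.282364 + p_m*27.111739 + p_d*0.130000] = 27.141363
  V(2,+2) = exp(-r*dt) * [p_u*139.355115 + p_m*70.282364 + p_d*27.111739] = 70.284960
  V(1,-1) = exp(-r*dt) * [p_u*3.585503 + p_m*0.016778 + p_d*0.000000] = 0.473903
  V(1,+0) = exp(-r*dt) * [p_u*27.141363 + p_m*3.585503 + p_d*0.016778] = 5.892577
  V(1,+1) = exp(-r*dt) * [p_u*70.284960 + p_m*27.141363 + p_d*3.585503] = 27.865371
  V(0,+0) = exp(-r*dt) * [p_u*27.865371 + p_m*5.892577 + p_d*0.473903] = 7.614629

Answer: Price = V(0,0) = 7.6146


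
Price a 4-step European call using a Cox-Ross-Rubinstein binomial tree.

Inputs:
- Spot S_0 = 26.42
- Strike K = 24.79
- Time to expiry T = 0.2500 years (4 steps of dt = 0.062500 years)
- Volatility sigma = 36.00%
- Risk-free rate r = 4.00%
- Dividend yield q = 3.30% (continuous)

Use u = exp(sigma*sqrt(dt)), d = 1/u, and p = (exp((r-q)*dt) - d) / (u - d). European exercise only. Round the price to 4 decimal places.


dt = T/N = 0.062500
u = exp(sigma*sqrt(dt)) = 1.094174; d = 1/u = 0.913931
p = (exp((r-q)*dt) - d) / (u - d) = 0.479943
Discount per step: exp(-r*dt) = 0.997503
Stock lattice S(k, i) with i counting down-moves:
  k=0: S(0,0) = 26.4200
  k=1: S(1,0) = 28.9081; S(1,1) = 24.1461
  k=2: S(2,0) = 31.6305; S(2,1) = 26.4200; S(2,2) = 22.0678
  k=3: S(3,0) = 34.6093; S(3,1) = 28.9081; S(3,2) = 24.1461; S(3,3) = 20.1685
  k=4: S(4,0) = 37.8686; S(4,1) = 31.6305; S(4,2) = 26.4200; S(4,3) = 22.0678; S(4,4) = 18.4326
Terminal payoffs V(N, i) = max(S_T - K, 0):
  V(4,0) = 13.078563; V(4,1) = 6.840483; V(4,2) = 1.630000; V(4,3) = 0.000000; V(4,4) = 0.000000
Backward induction: V(k, i) = exp(-r*dt) * [p * V(k+1, i) + (1-p) * V(k+1, i+1)].
  V(3,0) = exp(-r*dt) * [p*13.078563 + (1-p)*6.840483] = 9.809850
  V(3,1) = exp(-r*dt) * [p*6.840483 + (1-p)*1.630000] = 4.120421
  V(3,2) = exp(-r*dt) * [p*1.630000 + (1-p)*0.000000] = 0.780354
  V(3,3) = exp(-r*dt) * [p*0.000000 + (1-p)*0.000000] = 0.000000
  V(2,0) = exp(-r*dt) * [p*9.809850 + (1-p)*4.120421] = 6.833916
  V(2,1) = exp(-r*dt) * [p*4.120421 + (1-p)*0.780354] = 2.377444
  V(2,2) = exp(-r*dt) * [p*0.780354 + (1-p)*0.000000] = 0.373590
  V(1,0) = exp(-r*dt) * [p*6.833916 + (1-p)*2.377444] = 4.505020
  V(1,1) = exp(-r*dt) * [p*2.377444 + (1-p)*0.373590] = 1.331992
  V(0,0) = exp(-r*dt) * [p*4.505020 + (1-p)*1.331992] = 2.847736

Answer: Price = V(0,0) = 2.8477


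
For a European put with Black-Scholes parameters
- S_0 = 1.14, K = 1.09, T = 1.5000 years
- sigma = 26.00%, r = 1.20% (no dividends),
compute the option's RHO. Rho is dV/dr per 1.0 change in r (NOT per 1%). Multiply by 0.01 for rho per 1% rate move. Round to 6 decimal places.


Answer: Rho = -0.778478

Derivation:
d1 = 0.3565909578; d2 = 0.0381572913
phi(d1) = 0.3743675954; exp(-qT) = 1.0000000000; exp(-rT) = 0.9821610324
N(-d2) = 0.4847811364
Rho = -K*T*exp(-rT)*N(-d2) = -1.0900 * 1.5000 * 0.9821610324 * 0.4847811364 = -0.778478


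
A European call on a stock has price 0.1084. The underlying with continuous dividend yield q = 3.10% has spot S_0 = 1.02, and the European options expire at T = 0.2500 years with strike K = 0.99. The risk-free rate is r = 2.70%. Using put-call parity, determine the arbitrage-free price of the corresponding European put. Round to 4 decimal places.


Answer: Put price = 0.0796

Derivation:
Put-call parity: C - P = S_0 * exp(-qT) - K * exp(-rT).
S_0 * exp(-qT) = 1.0200 * 0.99227995 = 1.01212555
K * exp(-rT) = 0.9900 * 0.99327273 = 0.98334000
P = C - S*exp(-qT) + K*exp(-rT)
P = 0.1084 - 1.01212555 + 0.98334000 = 0.0796


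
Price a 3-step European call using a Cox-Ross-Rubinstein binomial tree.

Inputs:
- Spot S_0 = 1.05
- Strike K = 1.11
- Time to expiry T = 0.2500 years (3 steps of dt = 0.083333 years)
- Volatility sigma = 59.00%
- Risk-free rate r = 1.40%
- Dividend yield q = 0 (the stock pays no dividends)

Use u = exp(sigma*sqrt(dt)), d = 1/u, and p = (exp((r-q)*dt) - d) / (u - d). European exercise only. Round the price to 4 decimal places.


Answer: Price = V(0,0) = 0.1087

Derivation:
dt = T/N = 0.083333
u = exp(sigma*sqrt(dt)) = 1.185682; d = 1/u = 0.843396
p = (exp((r-q)*dt) - d) / (u - d) = 0.460933
Discount per step: exp(-r*dt) = 0.998834
Stock lattice S(k, i) with i counting down-moves:
  k=0: S(0,0) = 1.0500
  k=1: S(1,0) = 1.2450; S(1,1) = 0.8856
  k=2: S(2,0) = 1.4761; S(2,1) = 1.0500; S(2,2) = 0.7469
  k=3: S(3,0) = 1.7502; S(3,1) = 1.2450; S(3,2) = 0.8856; S(3,3) = 0.6299
Terminal payoffs V(N, i) = max(S_T - K, 0):
  V(3,0) = 0.640226; V(3,1) = 0.134966; V(3,2) = 0.000000; V(3,3) = 0.000000
Backward induction: V(k, i) = exp(-r*dt) * [p * V(k+1, i) + (1-p) * V(k+1, i+1)].
  V(2,0) = exp(-r*dt) * [p*0.640226 + (1-p)*0.134966] = 0.367429
  V(2,1) = exp(-r*dt) * [p*0.134966 + (1-p)*0.000000] = 0.062138
  V(2,2) = exp(-r*dt) * [p*0.000000 + (1-p)*0.000000] = 0.000000
  V(1,0) = exp(-r*dt) * [p*0.367429 + (1-p)*0.062138] = 0.202620
  V(1,1) = exp(-r*dt) * [p*0.062138 + (1-p)*0.000000] = 0.028608
  V(0,0) = exp(-r*dt) * [p*0.202620 + (1-p)*0.028608] = 0.108689


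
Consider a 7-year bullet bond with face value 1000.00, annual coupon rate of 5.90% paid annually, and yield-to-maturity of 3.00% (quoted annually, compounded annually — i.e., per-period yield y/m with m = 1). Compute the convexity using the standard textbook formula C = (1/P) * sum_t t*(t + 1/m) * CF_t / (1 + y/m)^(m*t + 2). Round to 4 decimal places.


Answer: Convexity = 43.0840

Derivation:
Coupon per period c = face * coupon_rate / m = 59.000000
Periods per year m = 1; per-period yield y/m = 0.030000
Number of cashflows N = 7
Cashflows (t years, CF_t, discount factor 1/(1+y/m)^(m*t), PV):
  t = 1.0000: CF_t = 59.000000, DF = 0.970874, PV = 57.281553
  t = 2.0000: CF_t = 59.000000, DF = 0.942596, PV = 55.613159
  t = 3.0000: CF_t = 59.000000, DF = 0.915142, PV = 53.993358
  t = 4.0000: CF_t = 59.000000, DF = 0.888487, PV = 52.420736
  t = 5.0000: CF_t = 59.000000, DF = 0.862609, PV = 50.893918
  t = 6.0000: CF_t = 59.000000, DF = 0.837484, PV = 49.411571
  t = 7.0000: CF_t = 1059.000000, DF = 0.813092, PV = 861.063911
Price P = sum_t PV_t = 1180.678206
Convexity numerator sum_t t*(t + 1/m) * CF_t / (1+y/m)^(m*t + 2):
  t = 1.0000: term = 107.986716
  t = 2.0000: term = 314.524415
  t = 3.0000: term = 610.727019
  t = 4.0000: term = 988.231423
  t = 5.0000: term = 1439.171975
  t = 6.0000: term = 1956.156083
  t = 7.0000: term = 45451.577895
Convexity = (1/P) * sum = 50868.375526 / 1180.678206 = 43.084030


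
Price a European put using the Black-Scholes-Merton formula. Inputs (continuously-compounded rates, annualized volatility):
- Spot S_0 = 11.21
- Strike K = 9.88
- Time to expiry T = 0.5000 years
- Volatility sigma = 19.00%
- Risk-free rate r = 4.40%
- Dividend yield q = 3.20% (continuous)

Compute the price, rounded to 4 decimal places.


Answer: Price = 0.1188

Derivation:
d1 = (ln(S/K) + (r - q + 0.5*sigma^2) * T) / (sigma * sqrt(T)) = 1.05186767
d2 = d1 - sigma * sqrt(T) = 0.91751739
exp(-rT) = 0.97824024; exp(-qT) = 0.98412732
P = K * exp(-rT) * N(-d2) - S_0 * exp(-qT) * N(-d1)
N(-d1) = 0.14643013; N(-d2) = 0.17943579
P = 9.8800 * 0.97824024 * 0.17943579 - 11.2100 * 0.98412732 * 0.14643013 = 0.1188


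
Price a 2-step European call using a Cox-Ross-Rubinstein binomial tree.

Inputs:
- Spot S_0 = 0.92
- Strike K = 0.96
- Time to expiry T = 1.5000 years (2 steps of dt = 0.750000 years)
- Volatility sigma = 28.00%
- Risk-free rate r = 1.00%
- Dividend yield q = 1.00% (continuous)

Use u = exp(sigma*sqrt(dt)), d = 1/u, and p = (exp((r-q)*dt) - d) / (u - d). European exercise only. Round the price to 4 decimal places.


Answer: Price = V(0,0) = 0.1017

Derivation:
dt = T/N = 0.750000
u = exp(sigma*sqrt(dt)) = 1.274415; d = 1/u = 0.784674
p = (exp((r-q)*dt) - d) / (u - d) = 0.439674
Discount per step: exp(-r*dt) = 0.992528
Stock lattice S(k, i) with i counting down-moves:
  k=0: S(0,0) = 0.9200
  k=1: S(1,0) = 1.1725; S(1,1) = 0.7219
  k=2: S(2,0) = 1.4942; S(2,1) = 0.9200; S(2,2) = 0.5665
Terminal payoffs V(N, i) = max(S_T - K, 0):
  V(2,0) = 0.534202; V(2,1) = 0.000000; V(2,2) = 0.000000
Backward induction: V(k, i) = exp(-r*dt) * [p * V(k+1, i) + (1-p) * V(k+1, i+1)].
  V(1,0) = exp(-r*dt) * [p*0.534202 + (1-p)*0.000000] = 0.233120
  V(1,1) = exp(-r*dt) * [p*0.000000 + (1-p)*0.000000] = 0.000000
  V(0,0) = exp(-r*dt) * [p*0.233120 + (1-p)*0.000000] = 0.101731


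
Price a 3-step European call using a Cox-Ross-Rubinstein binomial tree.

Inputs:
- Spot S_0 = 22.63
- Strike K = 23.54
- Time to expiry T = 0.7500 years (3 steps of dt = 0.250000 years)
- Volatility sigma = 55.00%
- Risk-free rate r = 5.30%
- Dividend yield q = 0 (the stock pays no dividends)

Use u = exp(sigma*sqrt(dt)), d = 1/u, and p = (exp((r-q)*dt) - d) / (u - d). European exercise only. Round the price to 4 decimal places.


dt = T/N = 0.250000
u = exp(sigma*sqrt(dt)) = 1.316531; d = 1/u = 0.759572
p = (exp((r-q)*dt) - d) / (u - d) = 0.455628
Discount per step: exp(-r*dt) = 0.986837
Stock lattice S(k, i) with i counting down-moves:
  k=0: S(0,0) = 22.6300
  k=1: S(1,0) = 29.7931; S(1,1) = 17.1891
  k=2: S(2,0) = 39.2235; S(2,1) = 22.6300; S(2,2) = 13.0564
  k=3: S(3,0) = 51.6390; S(3,1) = 29.7931; S(3,2) = 17.1891; S(3,3) = 9.9173
Terminal payoffs V(N, i) = max(S_T - K, 0):
  V(3,0) = 28.098962; V(3,1) = 6.253089; V(3,2) = 0.000000; V(3,3) = 0.000000
Backward induction: V(k, i) = exp(-r*dt) * [p * V(k+1, i) + (1-p) * V(k+1, i+1)].
  V(2,0) = exp(-r*dt) * [p*28.098962 + (1-p)*6.253089] = 15.993364
  V(2,1) = exp(-r*dt) * [p*6.253089 + (1-p)*0.000000] = 2.811583
  V(2,2) = exp(-r*dt) * [p*0.000000 + (1-p)*0.000000] = 0.000000
  V(1,0) = exp(-r*dt) * [p*15.993364 + (1-p)*2.811583] = 8.701512
  V(1,1) = exp(-r*dt) * [p*2.811583 + (1-p)*0.000000] = 1.264175
  V(0,0) = exp(-r*dt) * [p*8.701512 + (1-p)*1.264175] = 4.591592

Answer: Price = V(0,0) = 4.5916


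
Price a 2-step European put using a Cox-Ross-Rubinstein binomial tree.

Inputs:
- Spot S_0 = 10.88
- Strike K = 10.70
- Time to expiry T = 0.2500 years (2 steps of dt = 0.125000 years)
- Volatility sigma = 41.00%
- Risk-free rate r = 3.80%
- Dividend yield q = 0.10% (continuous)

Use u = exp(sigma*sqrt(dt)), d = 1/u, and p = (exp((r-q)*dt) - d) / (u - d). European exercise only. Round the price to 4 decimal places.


Answer: Price = V(0,0) = 0.6858

Derivation:
dt = T/N = 0.125000
u = exp(sigma*sqrt(dt)) = 1.155990; d = 1/u = 0.865060
p = (exp((r-q)*dt) - d) / (u - d) = 0.479758
Discount per step: exp(-r*dt) = 0.995261
Stock lattice S(k, i) with i counting down-moves:
  k=0: S(0,0) = 10.8800
  k=1: S(1,0) = 12.5772; S(1,1) = 9.4118
  k=2: S(2,0) = 14.5391; S(2,1) = 10.8800; S(2,2) = 8.1418
Terminal payoffs V(N, i) = max(K - S_T, 0):
  V(2,0) = 0.000000; V(2,1) = 0.000000; V(2,2) = 2.558190
Backward induction: V(k, i) = exp(-r*dt) * [p * V(k+1, i) + (1-p) * V(k+1, i+1)].
  V(1,0) = exp(-r*dt) * [p*0.000000 + (1-p)*0.000000] = 0.000000
  V(1,1) = exp(-r*dt) * [p*0.000000 + (1-p)*2.558190] = 1.324571
  V(0,0) = exp(-r*dt) * [p*0.000000 + (1-p)*1.324571] = 0.685832


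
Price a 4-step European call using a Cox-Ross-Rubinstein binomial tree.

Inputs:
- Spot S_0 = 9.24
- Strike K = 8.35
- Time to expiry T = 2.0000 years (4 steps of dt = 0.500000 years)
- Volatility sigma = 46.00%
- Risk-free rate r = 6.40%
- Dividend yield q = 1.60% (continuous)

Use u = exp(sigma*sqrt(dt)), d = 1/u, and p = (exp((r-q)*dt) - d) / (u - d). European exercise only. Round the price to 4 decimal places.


dt = T/N = 0.500000
u = exp(sigma*sqrt(dt)) = 1.384403; d = 1/u = 0.722333
p = (exp((r-q)*dt) - d) / (u - d) = 0.456081
Discount per step: exp(-r*dt) = 0.968507
Stock lattice S(k, i) with i counting down-moves:
  k=0: S(0,0) = 9.2400
  k=1: S(1,0) = 12.7919; S(1,1) = 6.6744
  k=2: S(2,0) = 17.7091; S(2,1) = 9.2400; S(2,2) = 4.8211
  k=3: S(3,0) = 24.5166; S(3,1) = 12.7919; S(3,2) = 6.6744; S(3,3) = 3.4824
  k=4: S(4,0) = 33.9408; S(4,1) = 17.7091; S(4,2) = 9.2400; S(4,3) = 4.8211; S(4,4) = 2.5155
Terminal payoffs V(N, i) = max(S_T - K, 0):
  V(4,0) = 25.590818; V(4,1) = 9.359126; V(4,2) = 0.890000; V(4,3) = 0.000000; V(4,4) = 0.000000
Backward induction: V(k, i) = exp(-r*dt) * [p * V(k+1, i) + (1-p) * V(k+1, i+1)].
  V(3,0) = exp(-r*dt) * [p*25.590818 + (1-p)*9.359126] = 16.234191
  V(3,1) = exp(-r*dt) * [p*9.359126 + (1-p)*0.890000] = 4.602928
  V(3,2) = exp(-r*dt) * [p*0.890000 + (1-p)*0.000000] = 0.393128
  V(3,3) = exp(-r*dt) * [p*0.000000 + (1-p)*0.000000] = 0.000000
  V(2,0) = exp(-r*dt) * [p*16.234191 + (1-p)*4.602928] = 9.595693
  V(2,1) = exp(-r*dt) * [p*4.602928 + (1-p)*0.393128] = 2.240288
  V(2,2) = exp(-r*dt) * [p*0.393128 + (1-p)*0.000000] = 0.173651
  V(1,0) = exp(-r*dt) * [p*9.595693 + (1-p)*2.240288] = 5.418742
  V(1,1) = exp(-r*dt) * [p*2.240288 + (1-p)*0.173651] = 1.081051
  V(0,0) = exp(-r*dt) * [p*5.418742 + (1-p)*1.081051] = 2.963037

Answer: Price = V(0,0) = 2.9630


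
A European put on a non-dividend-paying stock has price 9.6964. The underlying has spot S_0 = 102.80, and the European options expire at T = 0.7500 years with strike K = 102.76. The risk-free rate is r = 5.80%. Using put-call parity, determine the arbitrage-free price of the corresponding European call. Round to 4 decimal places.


Put-call parity: C - P = S_0 * exp(-qT) - K * exp(-rT).
S_0 * exp(-qT) = 102.8000 * 1.00000000 = 102.80000000
K * exp(-rT) = 102.7600 * 0.95743255 = 98.38576926
C = P + S*exp(-qT) - K*exp(-rT)
C = 9.6964 + 102.80000000 - 98.38576926 = 14.1106

Answer: Call price = 14.1106


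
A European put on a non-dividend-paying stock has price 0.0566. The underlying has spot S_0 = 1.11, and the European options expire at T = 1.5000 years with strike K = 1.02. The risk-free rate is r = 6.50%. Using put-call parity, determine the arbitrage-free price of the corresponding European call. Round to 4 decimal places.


Put-call parity: C - P = S_0 * exp(-qT) - K * exp(-rT).
S_0 * exp(-qT) = 1.1100 * 1.00000000 = 1.11000000
K * exp(-rT) = 1.0200 * 0.90710234 = 0.92524439
C = P + S*exp(-qT) - K*exp(-rT)
C = 0.0566 + 1.11000000 - 0.92524439 = 0.2414

Answer: Call price = 0.2414


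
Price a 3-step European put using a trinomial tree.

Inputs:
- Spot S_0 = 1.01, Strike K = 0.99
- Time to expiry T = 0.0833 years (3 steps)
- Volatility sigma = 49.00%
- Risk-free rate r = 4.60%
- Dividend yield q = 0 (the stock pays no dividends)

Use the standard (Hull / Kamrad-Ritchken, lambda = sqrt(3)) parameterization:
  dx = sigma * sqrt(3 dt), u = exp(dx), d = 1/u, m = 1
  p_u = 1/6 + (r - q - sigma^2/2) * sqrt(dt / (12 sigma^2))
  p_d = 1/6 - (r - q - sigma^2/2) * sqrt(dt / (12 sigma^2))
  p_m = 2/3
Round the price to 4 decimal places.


Answer: Price = V(0,0) = 0.0433

Derivation:
dt = T/N = 0.027767; dx = sigma*sqrt(3*dt) = 0.141423
u = exp(dx) = 1.151911; d = 1/u = 0.868122
p_u = 0.159397, p_m = 0.666667, p_d = 0.173936
Discount per step: exp(-r*dt) = 0.998724
Stock lattice S(k, j) with j the centered position index:
  k=0: S(0,+0) = 1.0100
  k=1: S(1,-1) = 0.8768; S(1,+0) = 1.0100; S(1,+1) = 1.1634
  k=2: S(2,-2) = 0.7612; S(2,-1) = 0.8768; S(2,+0) = 1.0100; S(2,+1) = 1.1634; S(2,+2) = 1.3402
  k=3: S(3,-3) = 0.6608; S(3,-2) = 0.7612; S(3,-1) = 0.8768; S(3,+0) = 1.0100; S(3,+1) = 1.1634; S(3,+2) = 1.3402; S(3,+3) = 1.5438
Terminal payoffs V(N, j) = max(K - S_T, 0):
  V(3,-3) = 0.329209; V(3,-2) = 0.228827; V(3,-1) = 0.113196; V(3,+0) = 0.000000; V(3,+1) = 0.000000; V(3,+2) = 0.000000; V(3,+3) = 0.000000
Backward induction: V(k, j) = exp(-r*dt) * [p_u * V(k+1, j+1) + p_m * V(k+1, j) + p_d * V(k+1, j-1)]
  V(2,-2) = exp(-r*dt) * [p_u*0.113196 + p_m*0.228827 + p_d*0.329209] = 0.227565
  V(2,-1) = exp(-r*dt) * [p_u*0.000000 + p_m*0.113196 + p_d*0.228827] = 0.115118
  V(2,+0) = exp(-r*dt) * [p_u*0.000000 + p_m*0.000000 + p_d*0.113196] = 0.019664
  V(2,+1) = exp(-r*dt) * [p_u*0.000000 + p_m*0.000000 + p_d*0.000000] = 0.000000
  V(2,+2) = exp(-r*dt) * [p_u*0.000000 + p_m*0.000000 + p_d*0.000000] = 0.000000
  V(1,-1) = exp(-r*dt) * [p_u*0.019664 + p_m*0.115118 + p_d*0.227565] = 0.119309
  V(1,+0) = exp(-r*dt) * [p_u*0.000000 + p_m*0.019664 + p_d*0.115118] = 0.033090
  V(1,+1) = exp(-r*dt) * [p_u*0.000000 + p_m*0.000000 + p_d*0.019664] = 0.003416
  V(0,+0) = exp(-r*dt) * [p_u*0.003416 + p_m*0.033090 + p_d*0.119309] = 0.043301


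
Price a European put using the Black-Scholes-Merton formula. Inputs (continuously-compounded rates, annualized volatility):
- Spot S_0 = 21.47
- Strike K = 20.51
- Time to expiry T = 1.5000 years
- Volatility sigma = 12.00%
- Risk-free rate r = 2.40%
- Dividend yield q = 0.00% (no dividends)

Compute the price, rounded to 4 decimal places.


d1 = (ln(S/K) + (r - q + 0.5*sigma^2) * T) / (sigma * sqrt(T)) = 0.62968243
d2 = d1 - sigma * sqrt(T) = 0.48271305
exp(-rT) = 0.96464029; exp(-qT) = 1.00000000
P = K * exp(-rT) * N(-d2) - S_0 * exp(-qT) * N(-d1)
N(-d1) = 0.26445119; N(-d2) = 0.31464975
P = 20.5100 * 0.96464029 * 0.31464975 - 21.4700 * 1.00000000 * 0.26445119 = 0.5475

Answer: Price = 0.5475


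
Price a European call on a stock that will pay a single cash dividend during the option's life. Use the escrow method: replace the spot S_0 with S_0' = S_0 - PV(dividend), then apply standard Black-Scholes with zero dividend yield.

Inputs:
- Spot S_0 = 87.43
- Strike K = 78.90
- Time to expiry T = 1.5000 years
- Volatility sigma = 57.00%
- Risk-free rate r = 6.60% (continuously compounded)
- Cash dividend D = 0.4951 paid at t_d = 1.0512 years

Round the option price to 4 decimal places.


Answer: Price = 30.1869

Derivation:
PV(D) = D * exp(-r * t_d) = 0.4951 * 0.93297283 = 0.46191485
S_0' = S_0 - PV(D) = 87.4300 - 0.46191485 = 86.96808515
d1 = (ln(S_0'/K) + (r + sigma^2/2)*T) / (sigma*sqrt(T)) = 0.63032818
d2 = d1 - sigma*sqrt(T) = -0.06777640
exp(-rT) = 0.90574271
N(d1) = 0.73576005; N(d2) = 0.47298182
C = S_0' * N(d1) - K * exp(-rT) * N(d2) = 86.96808515 * 0.73576005 - 78.9000 * 0.90574271 * 0.47298182 = 30.1869


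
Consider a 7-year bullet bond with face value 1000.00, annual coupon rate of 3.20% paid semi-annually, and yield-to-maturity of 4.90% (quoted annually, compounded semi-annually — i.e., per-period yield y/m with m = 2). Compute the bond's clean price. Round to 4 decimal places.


Answer: Price = 900.2822

Derivation:
Coupon per period c = face * coupon_rate / m = 16.000000
Periods per year m = 2; per-period yield y/m = 0.024500
Number of cashflows N = 14
Cashflows (t years, CF_t, discount factor 1/(1+y/m)^(m*t), PV):
  t = 0.5000: CF_t = 16.000000, DF = 0.976086, PV = 15.617374
  t = 1.0000: CF_t = 16.000000, DF = 0.952744, PV = 15.243899
  t = 1.5000: CF_t = 16.000000, DF = 0.929960, PV = 14.879355
  t = 2.0000: CF_t = 16.000000, DF = 0.907721, PV = 14.523528
  t = 2.5000: CF_t = 16.000000, DF = 0.886013, PV = 14.176211
  t = 3.0000: CF_t = 16.000000, DF = 0.864825, PV = 13.837200
  t = 3.5000: CF_t = 16.000000, DF = 0.844143, PV = 13.506295
  t = 4.0000: CF_t = 16.000000, DF = 0.823957, PV = 13.183304
  t = 4.5000: CF_t = 16.000000, DF = 0.804252, PV = 12.868038
  t = 5.0000: CF_t = 16.000000, DF = 0.785019, PV = 12.560310
  t = 5.5000: CF_t = 16.000000, DF = 0.766246, PV = 12.259941
  t = 6.0000: CF_t = 16.000000, DF = 0.747922, PV = 11.966756
  t = 6.5000: CF_t = 16.000000, DF = 0.730036, PV = 11.680582
  t = 7.0000: CF_t = 1016.000000, DF = 0.712578, PV = 723.979434
Price P = sum_t PV_t = 900.282227


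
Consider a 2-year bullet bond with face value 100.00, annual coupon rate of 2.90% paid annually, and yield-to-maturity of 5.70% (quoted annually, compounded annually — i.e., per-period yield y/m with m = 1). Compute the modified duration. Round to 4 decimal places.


Coupon per period c = face * coupon_rate / m = 2.900000
Periods per year m = 1; per-period yield y/m = 0.057000
Number of cashflows N = 2
Cashflows (t years, CF_t, discount factor 1/(1+y/m)^(m*t), PV):
  t = 1.0000: CF_t = 2.900000, DF = 0.946074, PV = 2.743614
  t = 2.0000: CF_t = 102.900000, DF = 0.895056, PV = 92.101224
Price P = sum_t PV_t = 94.844838
First compute Macaulay numerator sum_t t * PV_t:
  t * PV_t at t = 1.0000: 2.743614
  t * PV_t at t = 2.0000: 184.202447
Macaulay duration D = 186.946061 / 94.844838 = 1.971073
Modified duration = D / (1 + y/m) = 1.971073 / (1 + 0.057000) = 1.864780

Answer: Modified duration = 1.8648


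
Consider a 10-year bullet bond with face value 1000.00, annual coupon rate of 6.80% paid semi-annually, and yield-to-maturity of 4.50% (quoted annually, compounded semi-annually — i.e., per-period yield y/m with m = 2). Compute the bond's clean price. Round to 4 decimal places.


Answer: Price = 1183.5827

Derivation:
Coupon per period c = face * coupon_rate / m = 34.000000
Periods per year m = 2; per-period yield y/m = 0.022500
Number of cashflows N = 20
Cashflows (t years, CF_t, discount factor 1/(1+y/m)^(m*t), PV):
  t = 0.5000: CF_t = 34.000000, DF = 0.977995, PV = 33.251834
  t = 1.0000: CF_t = 34.000000, DF = 0.956474, PV = 32.520131
  t = 1.5000: CF_t = 34.000000, DF = 0.935427, PV = 31.804529
  t = 2.0000: CF_t = 34.000000, DF = 0.914843, PV = 31.104674
  t = 2.5000: CF_t = 34.000000, DF = 0.894712, PV = 30.420219
  t = 3.0000: CF_t = 34.000000, DF = 0.875024, PV = 29.750825
  t = 3.5000: CF_t = 34.000000, DF = 0.855769, PV = 29.096162
  t = 4.0000: CF_t = 34.000000, DF = 0.836938, PV = 28.455904
  t = 4.5000: CF_t = 34.000000, DF = 0.818522, PV = 27.829735
  t = 5.0000: CF_t = 34.000000, DF = 0.800510, PV = 27.217344
  t = 5.5000: CF_t = 34.000000, DF = 0.782895, PV = 26.618430
  t = 6.0000: CF_t = 34.000000, DF = 0.765667, PV = 26.032694
  t = 6.5000: CF_t = 34.000000, DF = 0.748819, PV = 25.459848
  t = 7.0000: CF_t = 34.000000, DF = 0.732341, PV = 24.899606
  t = 7.5000: CF_t = 34.000000, DF = 0.716226, PV = 24.351693
  t = 8.0000: CF_t = 34.000000, DF = 0.700466, PV = 23.815837
  t = 8.5000: CF_t = 34.000000, DF = 0.685052, PV = 23.291772
  t = 9.0000: CF_t = 34.000000, DF = 0.669978, PV = 22.779239
  t = 9.5000: CF_t = 34.000000, DF = 0.655235, PV = 22.277985
  t = 10.0000: CF_t = 1034.000000, DF = 0.640816, PV = 662.604232
Price P = sum_t PV_t = 1183.582692


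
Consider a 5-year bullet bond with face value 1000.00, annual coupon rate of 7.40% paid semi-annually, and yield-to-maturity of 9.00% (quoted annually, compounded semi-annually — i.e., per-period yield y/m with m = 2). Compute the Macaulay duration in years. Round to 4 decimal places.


Answer: Macaulay duration = 4.2402 years

Derivation:
Coupon per period c = face * coupon_rate / m = 37.000000
Periods per year m = 2; per-period yield y/m = 0.045000
Number of cashflows N = 10
Cashflows (t years, CF_t, discount factor 1/(1+y/m)^(m*t), PV):
  t = 0.5000: CF_t = 37.000000, DF = 0.956938, PV = 35.406699
  t = 1.0000: CF_t = 37.000000, DF = 0.915730, PV = 33.882008
  t = 1.5000: CF_t = 37.000000, DF = 0.876297, PV = 32.422974
  t = 2.0000: CF_t = 37.000000, DF = 0.838561, PV = 31.026770
  t = 2.5000: CF_t = 37.000000, DF = 0.802451, PV = 29.690689
  t = 3.0000: CF_t = 37.000000, DF = 0.767896, PV = 28.412142
  t = 3.5000: CF_t = 37.000000, DF = 0.734828, PV = 27.188653
  t = 4.0000: CF_t = 37.000000, DF = 0.703185, PV = 26.017850
  t = 4.5000: CF_t = 37.000000, DF = 0.672904, PV = 24.897464
  t = 5.0000: CF_t = 1037.000000, DF = 0.643928, PV = 667.753006
Price P = sum_t PV_t = 936.698255
Macaulay numerator sum_t t * PV_t:
  t * PV_t at t = 0.5000: 17.703349
  t * PV_t at t = 1.0000: 33.882008
  t * PV_t at t = 1.5000: 48.634462
  t * PV_t at t = 2.0000: 62.053539
  t * PV_t at t = 2.5000: 74.226722
  t * PV_t at t = 3.0000: 85.236427
  t * PV_t at t = 3.5000: 95.160285
  t * PV_t at t = 4.0000: 104.071399
  t * PV_t at t = 4.5000: 112.038587
  t * PV_t at t = 5.0000: 3338.765031
Macaulay duration D = (sum_t t * PV_t) / P = 3971.771810 / 936.698255 = 4.240183


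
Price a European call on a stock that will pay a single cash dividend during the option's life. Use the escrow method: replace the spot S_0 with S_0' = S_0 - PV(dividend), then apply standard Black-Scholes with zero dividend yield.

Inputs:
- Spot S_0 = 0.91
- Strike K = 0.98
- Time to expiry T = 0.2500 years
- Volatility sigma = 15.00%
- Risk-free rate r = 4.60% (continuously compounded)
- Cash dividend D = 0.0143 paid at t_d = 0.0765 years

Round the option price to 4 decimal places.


Answer: Price = 0.0053

Derivation:
PV(D) = D * exp(-r * t_d) = 0.0143 * 0.99648718 = 0.01424977
S_0' = S_0 - PV(D) = 0.9100 - 0.01424977 = 0.89575023
d1 = (ln(S_0'/K) + (r + sigma^2/2)*T) / (sigma*sqrt(T)) = -1.00771273
d2 = d1 - sigma*sqrt(T) = -1.08271273
exp(-rT) = 0.98856587
N(d1) = 0.15679619; N(d2) = 0.13946797
C = S_0' * N(d1) - K * exp(-rT) * N(d2) = 0.89575023 * 0.15679619 - 0.9800 * 0.98856587 * 0.13946797 = 0.0053


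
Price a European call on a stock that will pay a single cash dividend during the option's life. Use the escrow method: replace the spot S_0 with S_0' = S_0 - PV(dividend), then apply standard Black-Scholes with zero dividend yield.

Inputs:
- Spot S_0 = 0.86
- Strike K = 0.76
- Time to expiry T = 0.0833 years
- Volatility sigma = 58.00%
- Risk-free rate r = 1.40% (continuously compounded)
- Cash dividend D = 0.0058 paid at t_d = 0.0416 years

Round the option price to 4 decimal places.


PV(D) = D * exp(-r * t_d) = 0.0058 * 0.99941777 = 0.00579662
S_0' = S_0 - PV(D) = 0.8600 - 0.00579662 = 0.85420338
d1 = (ln(S_0'/K) + (r + sigma^2/2)*T) / (sigma*sqrt(T)) = 0.78870756
d2 = d1 - sigma*sqrt(T) = 0.62130948
exp(-rT) = 0.99883448
N(d1) = 0.78485853; N(d2) = 0.73280199
C = S_0' * N(d1) - K * exp(-rT) * N(d2) = 0.85420338 * 0.78485853 - 0.7600 * 0.99883448 * 0.73280199 = 0.1141

Answer: Price = 0.1141
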